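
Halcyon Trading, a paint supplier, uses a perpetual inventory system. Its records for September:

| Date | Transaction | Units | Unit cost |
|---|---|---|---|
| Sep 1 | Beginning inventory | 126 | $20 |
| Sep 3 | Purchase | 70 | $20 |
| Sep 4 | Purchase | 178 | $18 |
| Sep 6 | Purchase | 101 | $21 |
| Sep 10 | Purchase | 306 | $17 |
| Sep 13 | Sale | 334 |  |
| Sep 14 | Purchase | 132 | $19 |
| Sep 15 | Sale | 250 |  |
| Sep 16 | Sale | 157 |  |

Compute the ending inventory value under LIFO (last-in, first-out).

Ending inventory = $3,440

Sep 13, 334 sold [LIFO — newest first]: 306 @ $17 + 28 @ $21 = $5,790
Sep 15, 250 sold [LIFO — newest first]: 132 @ $19 + 73 @ $21 + 45 @ $18 = $4,851
Sep 16, 157 sold [LIFO — newest first]: 133 @ $18 + 24 @ $20 = $2,874
Total COGS = $5,790 + $4,851 + $2,874 = $13,515
Ending inventory: 126 @ $20 + 46 @ $20 = $3,440
Check: goods available $16,955 = COGS $13,515 + ending $3,440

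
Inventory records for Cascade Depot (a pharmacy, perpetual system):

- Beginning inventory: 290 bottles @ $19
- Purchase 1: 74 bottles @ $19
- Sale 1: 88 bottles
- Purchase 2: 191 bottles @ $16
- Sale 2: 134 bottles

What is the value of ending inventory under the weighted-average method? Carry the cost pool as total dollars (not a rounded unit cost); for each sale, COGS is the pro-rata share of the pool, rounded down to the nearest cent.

Ending inventory = $5,918.42

After Beginning: 290 on hand, pool $5,510.00 (≈ $19.0000 each)
After Purchase 1: 364 on hand, pool $6,916.00 (≈ $19.0000 each)
Sale 1, sell 88: 88/364 × $6,916.00 → $1,672.00
After Purchase 2: 467 on hand, pool $8,300.00 (≈ $17.7730 each)
Sale 2, sell 134: 134/467 × $8,300.00 → $2,381.58
Total COGS = $1,672.00 + $2,381.58 = $4,053.58
Ending inventory (cost pool remaining) = $5,918.42
Check: goods available $9,972.00 = COGS $4,053.58 + ending $5,918.42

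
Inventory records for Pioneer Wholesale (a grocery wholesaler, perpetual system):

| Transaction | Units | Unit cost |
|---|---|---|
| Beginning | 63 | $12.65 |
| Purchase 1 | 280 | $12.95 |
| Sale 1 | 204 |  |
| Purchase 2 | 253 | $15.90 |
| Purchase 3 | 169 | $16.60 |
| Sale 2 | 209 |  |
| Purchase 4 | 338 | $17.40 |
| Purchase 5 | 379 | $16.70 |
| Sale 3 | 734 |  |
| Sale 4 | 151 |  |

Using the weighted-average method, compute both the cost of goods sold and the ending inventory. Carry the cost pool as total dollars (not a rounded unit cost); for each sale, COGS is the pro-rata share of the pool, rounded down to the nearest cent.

After Beginning: 63 on hand, pool $796.95 (≈ $12.6500 each)
After Purchase 1: 343 on hand, pool $4,422.95 (≈ $12.8949 each)
Sale 1, sell 204: 204/343 × $4,422.95 → $2,630.55
After Purchase 2: 392 on hand, pool $5,815.10 (≈ $14.8344 each)
After Purchase 3: 561 on hand, pool $8,620.50 (≈ $15.3663 each)
Sale 2, sell 209: 209/561 × $8,620.50 → $3,211.55
After Purchase 4: 690 on hand, pool $11,290.15 (≈ $16.3625 each)
After Purchase 5: 1069 on hand, pool $17,619.45 (≈ $16.4822 each)
Sale 3, sell 734: 734/1069 × $17,619.45 → $12,097.91
Sale 4, sell 151: 151/335 × $5,521.54 → $2,488.81
Total COGS = $2,630.55 + $3,211.55 + $12,097.91 + $2,488.81 = $20,428.82
Ending inventory (cost pool remaining) = $3,032.73

COGS = $20,428.82; ending inventory = $3,032.73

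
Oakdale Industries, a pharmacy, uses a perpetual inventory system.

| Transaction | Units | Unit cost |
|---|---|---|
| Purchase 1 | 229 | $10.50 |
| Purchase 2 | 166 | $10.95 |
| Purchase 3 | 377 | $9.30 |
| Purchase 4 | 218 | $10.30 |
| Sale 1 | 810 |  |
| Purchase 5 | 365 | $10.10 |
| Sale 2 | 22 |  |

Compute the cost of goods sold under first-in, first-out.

Sale 1 (810) [FIFO — oldest first]: 229 @ $10.50 + 166 @ $10.95 + 377 @ $9.30 + 38 @ $10.30 = $8,119.70
Sale 2 (22) [FIFO — oldest first]: 22 @ $10.30 = $226.60
Total COGS = $8,119.70 + $226.60 = $8,346.30
Ending inventory: 158 @ $10.30 + 365 @ $10.10 = $5,313.90
Check: goods available $13,660.20 = COGS $8,346.30 + ending $5,313.90

COGS = $8,346.30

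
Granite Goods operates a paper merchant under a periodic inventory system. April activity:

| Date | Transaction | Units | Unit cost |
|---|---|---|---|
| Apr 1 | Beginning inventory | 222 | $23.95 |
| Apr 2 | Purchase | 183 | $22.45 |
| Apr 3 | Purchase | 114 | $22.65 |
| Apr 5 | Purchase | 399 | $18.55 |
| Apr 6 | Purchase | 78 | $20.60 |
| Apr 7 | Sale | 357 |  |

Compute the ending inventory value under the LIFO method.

Apr 7, 357 sold [LIFO — newest first]: 78 @ $20.60 + 279 @ $18.55 = $6,782.25
Ending inventory: 222 @ $23.95 + 183 @ $22.45 + 114 @ $22.65 + 120 @ $18.55 = $14,233.35

Ending inventory = $14,233.35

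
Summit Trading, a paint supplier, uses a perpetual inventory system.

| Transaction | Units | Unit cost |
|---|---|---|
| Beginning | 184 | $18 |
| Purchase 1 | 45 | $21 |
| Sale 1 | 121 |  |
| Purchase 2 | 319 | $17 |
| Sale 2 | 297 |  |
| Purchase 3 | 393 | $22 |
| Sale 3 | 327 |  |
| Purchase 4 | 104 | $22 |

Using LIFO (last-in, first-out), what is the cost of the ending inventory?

Sale 1 (121) [LIFO — newest first]: 45 @ $21 + 76 @ $18 = $2,313
Sale 2 (297) [LIFO — newest first]: 297 @ $17 = $5,049
Sale 3 (327) [LIFO — newest first]: 327 @ $22 = $7,194
Total COGS = $2,313 + $5,049 + $7,194 = $14,556
Ending inventory: 108 @ $18 + 22 @ $17 + 66 @ $22 + 104 @ $22 = $6,058
Check: goods available $20,614 = COGS $14,556 + ending $6,058

Ending inventory = $6,058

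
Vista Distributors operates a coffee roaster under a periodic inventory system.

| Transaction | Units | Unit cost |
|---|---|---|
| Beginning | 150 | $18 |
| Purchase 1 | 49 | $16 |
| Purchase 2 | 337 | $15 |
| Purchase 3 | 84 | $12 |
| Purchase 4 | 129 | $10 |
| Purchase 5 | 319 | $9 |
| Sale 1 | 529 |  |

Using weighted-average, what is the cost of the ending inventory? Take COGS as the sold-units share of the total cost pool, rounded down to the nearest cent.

Sale 1, sell 529: 529/1068 × $13,708.00 → $6,789.82
Ending inventory (cost pool remaining) = $6,918.18
Check: goods available $13,708.00 = COGS $6,789.82 + ending $6,918.18

Ending inventory = $6,918.18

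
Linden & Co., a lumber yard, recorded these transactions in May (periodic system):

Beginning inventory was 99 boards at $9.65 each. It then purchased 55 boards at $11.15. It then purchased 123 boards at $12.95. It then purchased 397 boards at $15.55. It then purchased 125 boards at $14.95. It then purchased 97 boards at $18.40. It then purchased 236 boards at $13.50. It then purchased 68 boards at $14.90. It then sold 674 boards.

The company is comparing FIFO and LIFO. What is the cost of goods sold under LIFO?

FIFO COGS: 99 @ $9.65 + 55 @ $11.15 + 123 @ $12.95 + 397 @ $15.55 = $9,334.80
LIFO COGS: 68 @ $14.90 + 236 @ $13.50 + 97 @ $18.40 + 125 @ $14.95 + 148 @ $15.55 = $10,154.15

COGS = $10,154.15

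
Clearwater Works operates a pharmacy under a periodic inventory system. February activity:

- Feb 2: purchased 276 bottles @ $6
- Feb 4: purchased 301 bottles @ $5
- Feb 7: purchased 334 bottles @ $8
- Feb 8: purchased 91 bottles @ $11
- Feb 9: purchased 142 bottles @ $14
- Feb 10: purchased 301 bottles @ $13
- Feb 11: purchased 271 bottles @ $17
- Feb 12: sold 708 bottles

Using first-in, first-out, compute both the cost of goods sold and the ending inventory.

COGS = $4,209; ending inventory = $13,133

Feb 12, 708 sold [FIFO — oldest first]: 276 @ $6 + 301 @ $5 + 131 @ $8 = $4,209
Ending inventory: 203 @ $8 + 91 @ $11 + 142 @ $14 + 301 @ $13 + 271 @ $17 = $13,133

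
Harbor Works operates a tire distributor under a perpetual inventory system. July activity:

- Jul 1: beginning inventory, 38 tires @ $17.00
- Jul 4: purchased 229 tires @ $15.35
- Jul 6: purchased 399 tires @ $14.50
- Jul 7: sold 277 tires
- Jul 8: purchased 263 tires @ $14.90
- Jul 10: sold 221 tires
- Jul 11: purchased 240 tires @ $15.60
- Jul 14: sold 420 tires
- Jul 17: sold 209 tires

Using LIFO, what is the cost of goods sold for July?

Jul 7, 277 sold [LIFO — newest first]: 277 @ $14.50 = $4,016.50
Jul 10, 221 sold [LIFO — newest first]: 221 @ $14.90 = $3,292.90
Jul 14, 420 sold [LIFO — newest first]: 240 @ $15.60 + 42 @ $14.90 + 122 @ $14.50 + 16 @ $15.35 = $6,384.40
Jul 17, 209 sold [LIFO — newest first]: 209 @ $15.35 = $3,208.15
Total COGS = $4,016.50 + $3,292.90 + $6,384.40 + $3,208.15 = $16,901.95
Ending inventory: 38 @ $17.00 + 4 @ $15.35 = $707.40
Check: goods available $17,609.35 = COGS $16,901.95 + ending $707.40

COGS = $16,901.95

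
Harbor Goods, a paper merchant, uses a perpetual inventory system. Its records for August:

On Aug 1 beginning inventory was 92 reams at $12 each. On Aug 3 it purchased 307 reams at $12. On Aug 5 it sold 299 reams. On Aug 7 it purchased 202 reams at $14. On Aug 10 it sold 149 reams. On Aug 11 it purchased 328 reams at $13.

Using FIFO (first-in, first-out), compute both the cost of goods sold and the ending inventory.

Aug 5, 299 sold [FIFO — oldest first]: 92 @ $12 + 207 @ $12 = $3,588
Aug 10, 149 sold [FIFO — oldest first]: 100 @ $12 + 49 @ $14 = $1,886
Total COGS = $3,588 + $1,886 = $5,474
Ending inventory: 153 @ $14 + 328 @ $13 = $6,406
Check: goods available $11,880 = COGS $5,474 + ending $6,406

COGS = $5,474; ending inventory = $6,406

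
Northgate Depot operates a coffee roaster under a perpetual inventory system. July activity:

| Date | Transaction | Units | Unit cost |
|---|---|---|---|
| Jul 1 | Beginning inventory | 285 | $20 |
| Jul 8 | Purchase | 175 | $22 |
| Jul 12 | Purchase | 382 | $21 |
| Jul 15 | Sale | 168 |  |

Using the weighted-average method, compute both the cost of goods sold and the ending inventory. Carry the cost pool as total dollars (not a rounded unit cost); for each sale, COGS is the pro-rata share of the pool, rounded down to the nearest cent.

COGS = $3,506.05; ending inventory = $14,065.95

After Jul 1: 285 on hand, pool $5,700.00 (≈ $20.0000 each)
After Jul 8: 460 on hand, pool $9,550.00 (≈ $20.7609 each)
After Jul 12: 842 on hand, pool $17,572.00 (≈ $20.8694 each)
Jul 15, sell 168: 168/842 × $17,572.00 → $3,506.05
Ending inventory (cost pool remaining) = $14,065.95
Check: goods available $17,572.00 = COGS $3,506.05 + ending $14,065.95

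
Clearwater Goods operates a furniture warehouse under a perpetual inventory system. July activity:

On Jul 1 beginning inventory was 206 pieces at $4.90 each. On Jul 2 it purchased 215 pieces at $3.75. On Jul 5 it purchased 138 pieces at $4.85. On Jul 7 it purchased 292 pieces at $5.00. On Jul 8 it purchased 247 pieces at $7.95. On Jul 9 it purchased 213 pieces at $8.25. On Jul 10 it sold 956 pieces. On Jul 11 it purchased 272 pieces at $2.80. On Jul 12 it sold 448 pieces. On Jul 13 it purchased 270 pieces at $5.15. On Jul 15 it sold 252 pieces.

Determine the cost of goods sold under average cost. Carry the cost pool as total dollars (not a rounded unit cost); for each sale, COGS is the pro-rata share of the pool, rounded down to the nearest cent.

After Jul 1: 206 on hand, pool $1,009.40 (≈ $4.9000 each)
After Jul 2: 421 on hand, pool $1,815.65 (≈ $4.3127 each)
After Jul 5: 559 on hand, pool $2,484.95 (≈ $4.4453 each)
After Jul 7: 851 on hand, pool $3,944.95 (≈ $4.6357 each)
After Jul 8: 1098 on hand, pool $5,908.60 (≈ $5.3812 each)
After Jul 9: 1311 on hand, pool $7,665.85 (≈ $5.8473 each)
Jul 10, sell 956: 956/1311 × $7,665.85 → $5,590.04
After Jul 11: 627 on hand, pool $2,837.41 (≈ $4.5254 each)
Jul 12, sell 448: 448/627 × $2,837.41 → $2,027.36
After Jul 13: 449 on hand, pool $2,200.55 (≈ $4.9010 each)
Jul 15, sell 252: 252/449 × $2,200.55 → $1,235.05
Total COGS = $5,590.04 + $2,027.36 + $1,235.05 = $8,852.45
Ending inventory (cost pool remaining) = $965.50

COGS = $8,852.45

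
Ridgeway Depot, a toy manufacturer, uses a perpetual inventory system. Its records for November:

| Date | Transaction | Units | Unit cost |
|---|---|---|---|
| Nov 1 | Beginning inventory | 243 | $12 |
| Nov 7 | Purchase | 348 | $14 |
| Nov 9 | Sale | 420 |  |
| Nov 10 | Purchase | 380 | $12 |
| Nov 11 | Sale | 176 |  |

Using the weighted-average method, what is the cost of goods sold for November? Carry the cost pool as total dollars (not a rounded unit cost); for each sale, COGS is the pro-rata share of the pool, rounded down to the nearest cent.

After Nov 1: 243 on hand, pool $2,916.00 (≈ $12.0000 each)
After Nov 7: 591 on hand, pool $7,788.00 (≈ $13.1777 each)
Nov 9, sell 420: 420/591 × $7,788.00 → $5,534.61
After Nov 10: 551 on hand, pool $6,813.39 (≈ $12.3655 each)
Nov 11, sell 176: 176/551 × $6,813.39 → $2,176.32
Total COGS = $5,534.61 + $2,176.32 = $7,710.93
Ending inventory (cost pool remaining) = $4,637.07

COGS = $7,710.93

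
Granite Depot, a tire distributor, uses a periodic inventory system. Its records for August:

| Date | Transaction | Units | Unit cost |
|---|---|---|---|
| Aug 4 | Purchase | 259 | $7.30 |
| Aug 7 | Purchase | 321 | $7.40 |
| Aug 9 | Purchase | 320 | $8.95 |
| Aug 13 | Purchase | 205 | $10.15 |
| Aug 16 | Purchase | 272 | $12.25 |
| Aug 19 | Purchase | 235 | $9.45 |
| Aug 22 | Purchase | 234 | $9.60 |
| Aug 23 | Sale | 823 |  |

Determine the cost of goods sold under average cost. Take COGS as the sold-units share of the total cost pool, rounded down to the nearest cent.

Aug 23, sell 823: 823/1846 × $17,010.00 → $7,583.54
Ending inventory (cost pool remaining) = $9,426.46

COGS = $7,583.54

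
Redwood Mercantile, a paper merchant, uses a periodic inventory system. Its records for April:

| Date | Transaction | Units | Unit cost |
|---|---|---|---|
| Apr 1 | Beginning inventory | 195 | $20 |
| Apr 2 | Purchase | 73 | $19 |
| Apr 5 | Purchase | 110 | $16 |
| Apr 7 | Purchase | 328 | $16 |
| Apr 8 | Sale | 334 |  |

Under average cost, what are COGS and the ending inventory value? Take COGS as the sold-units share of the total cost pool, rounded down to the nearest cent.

Apr 8, sell 334: 334/706 × $12,295.00 → $5,816.61
Ending inventory (cost pool remaining) = $6,478.39
Check: goods available $12,295.00 = COGS $5,816.61 + ending $6,478.39

COGS = $5,816.61; ending inventory = $6,478.39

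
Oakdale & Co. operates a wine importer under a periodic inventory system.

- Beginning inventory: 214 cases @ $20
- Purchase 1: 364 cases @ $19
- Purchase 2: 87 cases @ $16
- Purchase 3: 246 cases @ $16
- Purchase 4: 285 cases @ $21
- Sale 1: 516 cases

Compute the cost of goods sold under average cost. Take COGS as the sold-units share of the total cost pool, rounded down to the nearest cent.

Sale 1, sell 516: 516/1196 × $22,509.00 → $9,711.24
Ending inventory (cost pool remaining) = $12,797.76

COGS = $9,711.24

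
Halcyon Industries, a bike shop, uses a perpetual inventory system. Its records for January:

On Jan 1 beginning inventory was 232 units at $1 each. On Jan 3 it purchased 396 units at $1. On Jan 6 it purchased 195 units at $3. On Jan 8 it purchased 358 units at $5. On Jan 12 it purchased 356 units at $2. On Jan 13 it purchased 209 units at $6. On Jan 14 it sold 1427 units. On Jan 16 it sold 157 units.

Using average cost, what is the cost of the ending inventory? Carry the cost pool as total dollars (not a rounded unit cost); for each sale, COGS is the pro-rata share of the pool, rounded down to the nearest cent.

Ending inventory = $461.05

After Jan 1: 232 on hand, pool $232.00 (≈ $1.0000 each)
After Jan 3: 628 on hand, pool $628.00 (≈ $1.0000 each)
After Jan 6: 823 on hand, pool $1,213.00 (≈ $1.4739 each)
After Jan 8: 1181 on hand, pool $3,003.00 (≈ $2.5428 each)
After Jan 12: 1537 on hand, pool $3,715.00 (≈ $2.4170 each)
After Jan 13: 1746 on hand, pool $4,969.00 (≈ $2.8459 each)
Jan 14, sell 1427: 1427/1746 × $4,969.00 → $4,061.14
Jan 16, sell 157: 157/319 × $907.86 → $446.81
Total COGS = $4,061.14 + $446.81 = $4,507.95
Ending inventory (cost pool remaining) = $461.05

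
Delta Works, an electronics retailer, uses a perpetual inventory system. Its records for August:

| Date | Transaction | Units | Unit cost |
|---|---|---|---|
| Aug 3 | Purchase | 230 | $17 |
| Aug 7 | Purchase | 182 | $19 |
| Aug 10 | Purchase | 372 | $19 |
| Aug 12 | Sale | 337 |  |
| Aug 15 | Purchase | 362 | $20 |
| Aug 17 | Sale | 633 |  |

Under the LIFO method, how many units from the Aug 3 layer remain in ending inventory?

Aug 12, 337 sold [LIFO — newest first]: 337 @ $19 = $6,403
Aug 17, 633 sold [LIFO — newest first]: 362 @ $20 + 35 @ $19 + 182 @ $19 + 54 @ $17 = $12,281
Total COGS = $6,403 + $12,281 = $18,684
Ending inventory: 176 @ $17 = $2,992

176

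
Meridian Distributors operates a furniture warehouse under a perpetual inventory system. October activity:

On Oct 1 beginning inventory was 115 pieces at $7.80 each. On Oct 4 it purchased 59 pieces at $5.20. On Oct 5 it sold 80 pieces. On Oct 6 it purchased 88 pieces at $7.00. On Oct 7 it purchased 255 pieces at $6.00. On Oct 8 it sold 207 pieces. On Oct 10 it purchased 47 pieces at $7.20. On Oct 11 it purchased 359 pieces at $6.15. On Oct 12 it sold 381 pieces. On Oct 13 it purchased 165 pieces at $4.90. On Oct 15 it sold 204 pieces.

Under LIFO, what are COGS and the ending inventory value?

Oct 5, 80 sold [LIFO — newest first]: 59 @ $5.20 + 21 @ $7.80 = $470.60
Oct 8, 207 sold [LIFO — newest first]: 207 @ $6.00 = $1,242.00
Oct 12, 381 sold [LIFO — newest first]: 359 @ $6.15 + 22 @ $7.20 = $2,366.25
Oct 15, 204 sold [LIFO — newest first]: 165 @ $4.90 + 25 @ $7.20 + 14 @ $6.00 = $1,072.50
Total COGS = $470.60 + $1,242.00 + $2,366.25 + $1,072.50 = $5,151.35
Ending inventory: 94 @ $7.80 + 88 @ $7.00 + 34 @ $6.00 = $1,553.20

COGS = $5,151.35; ending inventory = $1,553.20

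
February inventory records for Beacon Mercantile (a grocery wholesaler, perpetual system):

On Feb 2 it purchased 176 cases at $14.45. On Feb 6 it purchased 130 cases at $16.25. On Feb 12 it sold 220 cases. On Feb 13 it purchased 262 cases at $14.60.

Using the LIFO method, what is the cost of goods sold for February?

COGS = $3,413.00

Feb 12, 220 sold [LIFO — newest first]: 130 @ $16.25 + 90 @ $14.45 = $3,413.00
Ending inventory: 86 @ $14.45 + 262 @ $14.60 = $5,067.90
Check: goods available $8,480.90 = COGS $3,413.00 + ending $5,067.90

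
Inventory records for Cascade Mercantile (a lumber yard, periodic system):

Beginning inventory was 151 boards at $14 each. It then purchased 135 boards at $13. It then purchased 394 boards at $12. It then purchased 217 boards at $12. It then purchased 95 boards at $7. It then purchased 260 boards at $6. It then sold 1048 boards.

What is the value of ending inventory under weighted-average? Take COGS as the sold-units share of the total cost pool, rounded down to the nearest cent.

Ending inventory = $2,187.63

Sale 1, sell 1048: 1048/1252 × $13,426.00 → $11,238.37
Ending inventory (cost pool remaining) = $2,187.63
Check: goods available $13,426.00 = COGS $11,238.37 + ending $2,187.63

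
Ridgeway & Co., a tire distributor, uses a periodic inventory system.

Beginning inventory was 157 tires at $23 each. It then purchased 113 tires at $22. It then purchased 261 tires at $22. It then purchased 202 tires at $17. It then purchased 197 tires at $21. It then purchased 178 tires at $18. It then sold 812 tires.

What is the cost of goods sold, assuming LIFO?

Sale 1 (812) [LIFO — newest first]: 178 @ $18 + 197 @ $21 + 202 @ $17 + 235 @ $22 = $15,945
Ending inventory: 157 @ $23 + 113 @ $22 + 26 @ $22 = $6,669

COGS = $15,945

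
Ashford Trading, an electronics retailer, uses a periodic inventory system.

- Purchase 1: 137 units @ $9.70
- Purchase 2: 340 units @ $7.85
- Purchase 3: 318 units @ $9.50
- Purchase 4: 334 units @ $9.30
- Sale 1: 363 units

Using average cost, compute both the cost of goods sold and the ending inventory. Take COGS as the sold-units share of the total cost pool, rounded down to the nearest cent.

COGS = $3,255.45; ending inventory = $6,869.65

Sale 1, sell 363: 363/1129 × $10,125.10 → $3,255.45
Ending inventory (cost pool remaining) = $6,869.65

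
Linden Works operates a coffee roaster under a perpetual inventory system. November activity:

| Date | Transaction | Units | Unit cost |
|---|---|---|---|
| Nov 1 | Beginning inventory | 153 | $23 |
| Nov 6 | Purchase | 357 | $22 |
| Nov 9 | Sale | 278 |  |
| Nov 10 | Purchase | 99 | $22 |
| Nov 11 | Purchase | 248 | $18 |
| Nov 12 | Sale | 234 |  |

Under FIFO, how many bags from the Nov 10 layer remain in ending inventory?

Nov 9, 278 sold [FIFO — oldest first]: 153 @ $23 + 125 @ $22 = $6,269
Nov 12, 234 sold [FIFO — oldest first]: 232 @ $22 + 2 @ $22 = $5,148
Total COGS = $6,269 + $5,148 = $11,417
Ending inventory: 97 @ $22 + 248 @ $18 = $6,598

97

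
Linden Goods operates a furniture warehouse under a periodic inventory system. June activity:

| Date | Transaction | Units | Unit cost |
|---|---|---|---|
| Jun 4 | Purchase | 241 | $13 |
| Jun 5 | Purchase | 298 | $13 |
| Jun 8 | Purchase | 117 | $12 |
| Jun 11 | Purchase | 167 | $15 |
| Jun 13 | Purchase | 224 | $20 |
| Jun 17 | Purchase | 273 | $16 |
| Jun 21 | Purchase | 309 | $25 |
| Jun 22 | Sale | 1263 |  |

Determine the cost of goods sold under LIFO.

COGS = $22,731

Jun 22, 1263 sold [LIFO — newest first]: 309 @ $25 + 273 @ $16 + 224 @ $20 + 167 @ $15 + 117 @ $12 + 173 @ $13 = $22,731
Ending inventory: 241 @ $13 + 125 @ $13 = $4,758
Check: goods available $27,489 = COGS $22,731 + ending $4,758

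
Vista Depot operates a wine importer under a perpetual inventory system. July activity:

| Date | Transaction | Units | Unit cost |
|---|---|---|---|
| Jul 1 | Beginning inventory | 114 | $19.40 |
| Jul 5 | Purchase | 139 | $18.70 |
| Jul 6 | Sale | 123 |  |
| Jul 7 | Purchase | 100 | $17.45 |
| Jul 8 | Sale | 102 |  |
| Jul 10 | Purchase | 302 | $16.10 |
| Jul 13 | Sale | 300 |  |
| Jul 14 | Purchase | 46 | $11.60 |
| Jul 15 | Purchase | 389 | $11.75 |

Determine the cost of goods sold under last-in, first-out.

COGS = $8,912.50

Jul 6, 123 sold [LIFO — newest first]: 123 @ $18.70 = $2,300.10
Jul 8, 102 sold [LIFO — newest first]: 100 @ $17.45 + 2 @ $18.70 = $1,782.40
Jul 13, 300 sold [LIFO — newest first]: 300 @ $16.10 = $4,830.00
Total COGS = $2,300.10 + $1,782.40 + $4,830.00 = $8,912.50
Ending inventory: 114 @ $19.40 + 14 @ $18.70 + 2 @ $16.10 + 46 @ $11.60 + 389 @ $11.75 = $7,609.95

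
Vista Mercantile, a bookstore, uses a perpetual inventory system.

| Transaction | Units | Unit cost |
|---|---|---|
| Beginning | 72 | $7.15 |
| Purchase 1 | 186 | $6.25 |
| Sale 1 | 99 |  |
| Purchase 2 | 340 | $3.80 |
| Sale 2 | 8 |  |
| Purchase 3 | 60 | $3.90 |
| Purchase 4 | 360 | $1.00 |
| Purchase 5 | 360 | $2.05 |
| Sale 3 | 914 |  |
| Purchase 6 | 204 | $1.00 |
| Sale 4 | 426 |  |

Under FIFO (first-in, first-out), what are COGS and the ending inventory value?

Sale 1 (99) [FIFO — oldest first]: 72 @ $7.15 + 27 @ $6.25 = $683.55
Sale 2 (8) [FIFO — oldest first]: 8 @ $6.25 = $50.00
Sale 3 (914) [FIFO — oldest first]: 151 @ $6.25 + 340 @ $3.80 + 60 @ $3.90 + 360 @ $1.00 + 3 @ $2.05 = $2,835.90
Sale 4 (426) [FIFO — oldest first]: 357 @ $2.05 + 69 @ $1.00 = $800.85
Total COGS = $683.55 + $50.00 + $2,835.90 + $800.85 = $4,370.30
Ending inventory: 135 @ $1.00 = $135.00

COGS = $4,370.30; ending inventory = $135.00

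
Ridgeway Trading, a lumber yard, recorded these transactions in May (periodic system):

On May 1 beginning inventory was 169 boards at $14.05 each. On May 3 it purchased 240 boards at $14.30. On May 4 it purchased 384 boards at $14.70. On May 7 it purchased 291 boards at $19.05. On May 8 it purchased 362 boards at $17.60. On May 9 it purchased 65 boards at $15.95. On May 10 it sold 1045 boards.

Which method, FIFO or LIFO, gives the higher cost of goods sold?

LIFO

FIFO COGS: 169 @ $14.05 + 240 @ $14.30 + 384 @ $14.70 + 252 @ $19.05 = $16,251.85
LIFO COGS: 65 @ $15.95 + 362 @ $17.60 + 291 @ $19.05 + 327 @ $14.70 = $17,758.40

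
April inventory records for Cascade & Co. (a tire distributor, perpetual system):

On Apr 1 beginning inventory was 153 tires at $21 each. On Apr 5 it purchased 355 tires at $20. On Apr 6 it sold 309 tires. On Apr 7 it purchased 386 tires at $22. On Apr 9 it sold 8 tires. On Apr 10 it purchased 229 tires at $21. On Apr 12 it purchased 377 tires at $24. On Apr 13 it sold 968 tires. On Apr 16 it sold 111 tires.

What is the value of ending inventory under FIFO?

Apr 6, 309 sold [FIFO — oldest first]: 153 @ $21 + 156 @ $20 = $6,333
Apr 9, 8 sold [FIFO — oldest first]: 8 @ $20 = $160
Apr 13, 968 sold [FIFO — oldest first]: 191 @ $20 + 386 @ $22 + 229 @ $21 + 162 @ $24 = $21,009
Apr 16, 111 sold [FIFO — oldest first]: 111 @ $24 = $2,664
Total COGS = $6,333 + $160 + $21,009 + $2,664 = $30,166
Ending inventory: 104 @ $24 = $2,496

Ending inventory = $2,496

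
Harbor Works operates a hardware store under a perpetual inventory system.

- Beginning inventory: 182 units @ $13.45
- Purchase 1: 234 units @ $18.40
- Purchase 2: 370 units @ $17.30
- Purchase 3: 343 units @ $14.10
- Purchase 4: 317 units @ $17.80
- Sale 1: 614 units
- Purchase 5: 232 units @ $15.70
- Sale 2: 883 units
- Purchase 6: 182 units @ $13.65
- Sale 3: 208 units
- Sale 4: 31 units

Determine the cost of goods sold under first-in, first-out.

COGS = $28,067.50

Sale 1 (614) [FIFO — oldest first]: 182 @ $13.45 + 234 @ $18.40 + 198 @ $17.30 = $10,178.90
Sale 2 (883) [FIFO — oldest first]: 172 @ $17.30 + 343 @ $14.10 + 317 @ $17.80 + 51 @ $15.70 = $14,255.20
Sale 3 (208) [FIFO — oldest first]: 181 @ $15.70 + 27 @ $13.65 = $3,210.25
Sale 4 (31) [FIFO — oldest first]: 31 @ $13.65 = $423.15
Total COGS = $10,178.90 + $14,255.20 + $3,210.25 + $423.15 = $28,067.50
Ending inventory: 124 @ $13.65 = $1,692.60
Check: goods available $29,760.10 = COGS $28,067.50 + ending $1,692.60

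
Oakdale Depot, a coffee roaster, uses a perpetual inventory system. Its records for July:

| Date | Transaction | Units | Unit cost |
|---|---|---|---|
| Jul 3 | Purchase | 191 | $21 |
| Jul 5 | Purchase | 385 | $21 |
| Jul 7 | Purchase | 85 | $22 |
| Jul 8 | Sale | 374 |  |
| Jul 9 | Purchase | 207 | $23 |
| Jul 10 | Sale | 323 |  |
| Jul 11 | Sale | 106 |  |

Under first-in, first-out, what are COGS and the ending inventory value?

Jul 8, 374 sold [FIFO — oldest first]: 191 @ $21 + 183 @ $21 = $7,854
Jul 10, 323 sold [FIFO — oldest first]: 202 @ $21 + 85 @ $22 + 36 @ $23 = $6,940
Jul 11, 106 sold [FIFO — oldest first]: 106 @ $23 = $2,438
Total COGS = $7,854 + $6,940 + $2,438 = $17,232
Ending inventory: 65 @ $23 = $1,495
Check: goods available $18,727 = COGS $17,232 + ending $1,495

COGS = $17,232; ending inventory = $1,495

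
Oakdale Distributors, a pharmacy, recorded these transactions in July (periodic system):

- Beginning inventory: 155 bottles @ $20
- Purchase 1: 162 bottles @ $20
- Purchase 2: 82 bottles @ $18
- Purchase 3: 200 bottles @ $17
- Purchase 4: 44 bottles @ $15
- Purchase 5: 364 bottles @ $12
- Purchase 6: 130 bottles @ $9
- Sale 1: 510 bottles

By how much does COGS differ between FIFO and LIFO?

FIFO COGS: 155 @ $20 + 162 @ $20 + 82 @ $18 + 111 @ $17 = $9,703
LIFO COGS: 130 @ $9 + 364 @ $12 + 16 @ $15 = $5,778
Difference = |$9,703 − $5,778| = $3,925

$3,925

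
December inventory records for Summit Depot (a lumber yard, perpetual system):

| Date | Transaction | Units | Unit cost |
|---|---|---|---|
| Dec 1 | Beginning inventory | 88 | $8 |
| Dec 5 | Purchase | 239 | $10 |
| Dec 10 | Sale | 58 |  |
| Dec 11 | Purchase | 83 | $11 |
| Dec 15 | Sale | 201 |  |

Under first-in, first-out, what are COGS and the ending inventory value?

Dec 10, 58 sold [FIFO — oldest first]: 58 @ $8 = $464
Dec 15, 201 sold [FIFO — oldest first]: 30 @ $8 + 171 @ $10 = $1,950
Total COGS = $464 + $1,950 = $2,414
Ending inventory: 68 @ $10 + 83 @ $11 = $1,593

COGS = $2,414; ending inventory = $1,593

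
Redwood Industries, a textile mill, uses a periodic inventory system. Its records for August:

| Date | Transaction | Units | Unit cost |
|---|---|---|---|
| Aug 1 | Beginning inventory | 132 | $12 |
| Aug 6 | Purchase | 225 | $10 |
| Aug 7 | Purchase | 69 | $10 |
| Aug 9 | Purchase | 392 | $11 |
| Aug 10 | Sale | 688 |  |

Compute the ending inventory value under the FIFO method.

Ending inventory = $1,430

Aug 10, 688 sold [FIFO — oldest first]: 132 @ $12 + 225 @ $10 + 69 @ $10 + 262 @ $11 = $7,406
Ending inventory: 130 @ $11 = $1,430
Check: goods available $8,836 = COGS $7,406 + ending $1,430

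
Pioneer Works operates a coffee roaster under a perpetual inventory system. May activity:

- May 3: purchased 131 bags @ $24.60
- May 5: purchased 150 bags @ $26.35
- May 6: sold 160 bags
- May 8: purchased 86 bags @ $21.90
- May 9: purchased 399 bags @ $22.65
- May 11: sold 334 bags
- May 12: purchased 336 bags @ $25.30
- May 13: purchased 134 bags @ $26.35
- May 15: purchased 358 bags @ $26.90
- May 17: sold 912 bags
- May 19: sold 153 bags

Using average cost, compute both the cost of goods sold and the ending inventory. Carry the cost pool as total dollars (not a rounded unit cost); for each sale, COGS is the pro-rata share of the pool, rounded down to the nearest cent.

COGS = $38,868.41; ending inventory = $889.34

After May 3: 131 on hand, pool $3,222.60 (≈ $24.6000 each)
After May 5: 281 on hand, pool $7,175.10 (≈ $25.5342 each)
May 6, sell 160: 160/281 × $7,175.10 → $4,085.46
After May 8: 207 on hand, pool $4,973.04 (≈ $24.0243 each)
After May 9: 606 on hand, pool $14,010.39 (≈ $23.1195 each)
May 11, sell 334: 334/606 × $14,010.39 → $7,721.89
After May 12: 608 on hand, pool $14,789.30 (≈ $24.3245 each)
After May 13: 742 on hand, pool $18,320.20 (≈ $24.6903 each)
After May 15: 1100 on hand, pool $27,950.40 (≈ $25.4095 each)
May 17, sell 912: 912/1100 × $27,950.40 → $23,173.42
May 19, sell 153: 153/188 × $4,776.98 → $3,887.64
Total COGS = $4,085.46 + $7,721.89 + $23,173.42 + $3,887.64 = $38,868.41
Ending inventory (cost pool remaining) = $889.34
Check: goods available $39,757.75 = COGS $38,868.41 + ending $889.34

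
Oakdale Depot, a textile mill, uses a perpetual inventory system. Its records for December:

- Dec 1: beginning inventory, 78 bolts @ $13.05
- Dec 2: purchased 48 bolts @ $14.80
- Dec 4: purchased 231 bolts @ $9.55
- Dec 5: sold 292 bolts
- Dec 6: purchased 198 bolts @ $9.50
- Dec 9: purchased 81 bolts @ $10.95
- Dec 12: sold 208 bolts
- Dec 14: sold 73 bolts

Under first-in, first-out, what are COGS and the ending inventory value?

Dec 5, 292 sold [FIFO — oldest first]: 78 @ $13.05 + 48 @ $14.80 + 166 @ $9.55 = $3,313.60
Dec 12, 208 sold [FIFO — oldest first]: 65 @ $9.55 + 143 @ $9.50 = $1,979.25
Dec 14, 73 sold [FIFO — oldest first]: 55 @ $9.50 + 18 @ $10.95 = $719.60
Total COGS = $3,313.60 + $1,979.25 + $719.60 = $6,012.45
Ending inventory: 63 @ $10.95 = $689.85

COGS = $6,012.45; ending inventory = $689.85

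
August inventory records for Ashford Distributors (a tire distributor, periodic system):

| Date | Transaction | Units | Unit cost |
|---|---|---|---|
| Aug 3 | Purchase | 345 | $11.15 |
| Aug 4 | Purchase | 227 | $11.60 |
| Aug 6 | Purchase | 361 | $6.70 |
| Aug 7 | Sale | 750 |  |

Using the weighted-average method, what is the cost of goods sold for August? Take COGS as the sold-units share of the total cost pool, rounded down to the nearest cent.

Aug 7, sell 750: 750/933 × $8,898.65 → $7,153.25
Ending inventory (cost pool remaining) = $1,745.40

COGS = $7,153.25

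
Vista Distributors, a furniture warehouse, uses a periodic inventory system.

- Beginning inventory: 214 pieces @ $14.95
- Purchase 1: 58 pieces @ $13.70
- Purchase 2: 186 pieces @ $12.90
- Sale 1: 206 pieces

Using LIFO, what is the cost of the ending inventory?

Ending inventory = $3,719.90

Sale 1 (206) [LIFO — newest first]: 186 @ $12.90 + 20 @ $13.70 = $2,673.40
Ending inventory: 214 @ $14.95 + 38 @ $13.70 = $3,719.90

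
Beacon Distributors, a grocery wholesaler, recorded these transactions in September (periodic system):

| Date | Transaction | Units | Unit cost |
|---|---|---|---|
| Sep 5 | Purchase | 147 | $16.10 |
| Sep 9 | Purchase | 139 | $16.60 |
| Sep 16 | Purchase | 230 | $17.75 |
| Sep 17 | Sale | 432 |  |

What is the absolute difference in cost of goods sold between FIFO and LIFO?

FIFO COGS: 147 @ $16.10 + 139 @ $16.60 + 146 @ $17.75 = $7,265.60
LIFO COGS: 230 @ $17.75 + 139 @ $16.60 + 63 @ $16.10 = $7,404.20
Difference = |$7,265.60 − $7,404.20| = $138.60

$138.60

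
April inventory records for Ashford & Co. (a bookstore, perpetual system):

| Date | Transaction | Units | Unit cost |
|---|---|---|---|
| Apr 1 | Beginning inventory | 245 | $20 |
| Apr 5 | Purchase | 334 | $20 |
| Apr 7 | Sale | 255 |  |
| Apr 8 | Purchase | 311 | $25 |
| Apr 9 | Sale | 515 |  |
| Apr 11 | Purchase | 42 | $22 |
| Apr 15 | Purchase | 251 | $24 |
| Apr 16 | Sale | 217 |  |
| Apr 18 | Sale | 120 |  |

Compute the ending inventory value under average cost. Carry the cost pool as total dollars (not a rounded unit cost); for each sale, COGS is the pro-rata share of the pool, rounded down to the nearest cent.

Ending inventory = $1,774.29

After Apr 1: 245 on hand, pool $4,900.00 (≈ $20.0000 each)
After Apr 5: 579 on hand, pool $11,580.00 (≈ $20.0000 each)
Apr 7, sell 255: 255/579 × $11,580.00 → $5,100.00
After Apr 8: 635 on hand, pool $14,255.00 (≈ $22.4488 each)
Apr 9, sell 515: 515/635 × $14,255.00 → $11,561.14
After Apr 11: 162 on hand, pool $3,617.86 (≈ $22.3325 each)
After Apr 15: 413 on hand, pool $9,641.86 (≈ $23.3459 each)
Apr 16, sell 217: 217/413 × $9,641.86 → $5,066.06
Apr 18, sell 120: 120/196 × $4,575.80 → $2,801.51
Total COGS = $5,100.00 + $11,561.14 + $5,066.06 + $2,801.51 = $24,528.71
Ending inventory (cost pool remaining) = $1,774.29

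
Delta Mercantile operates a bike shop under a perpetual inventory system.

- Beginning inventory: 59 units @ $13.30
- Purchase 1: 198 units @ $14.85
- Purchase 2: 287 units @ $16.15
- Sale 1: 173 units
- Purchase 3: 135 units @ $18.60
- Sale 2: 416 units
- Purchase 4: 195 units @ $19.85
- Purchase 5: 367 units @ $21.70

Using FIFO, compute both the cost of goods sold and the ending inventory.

COGS = $9,197.05; ending inventory = $13,508.65

Sale 1 (173) [FIFO — oldest first]: 59 @ $13.30 + 114 @ $14.85 = $2,477.60
Sale 2 (416) [FIFO — oldest first]: 84 @ $14.85 + 287 @ $16.15 + 45 @ $18.60 = $6,719.45
Total COGS = $2,477.60 + $6,719.45 = $9,197.05
Ending inventory: 90 @ $18.60 + 195 @ $19.85 + 367 @ $21.70 = $13,508.65
Check: goods available $22,705.70 = COGS $9,197.05 + ending $13,508.65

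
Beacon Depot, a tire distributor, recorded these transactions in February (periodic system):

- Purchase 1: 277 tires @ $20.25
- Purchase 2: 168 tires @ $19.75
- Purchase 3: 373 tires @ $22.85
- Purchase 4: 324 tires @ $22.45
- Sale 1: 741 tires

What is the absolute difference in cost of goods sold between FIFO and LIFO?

$975.00

FIFO COGS: 277 @ $20.25 + 168 @ $19.75 + 296 @ $22.85 = $15,690.85
LIFO COGS: 324 @ $22.45 + 373 @ $22.85 + 44 @ $19.75 = $16,665.85
Difference = |$15,690.85 − $16,665.85| = $975.00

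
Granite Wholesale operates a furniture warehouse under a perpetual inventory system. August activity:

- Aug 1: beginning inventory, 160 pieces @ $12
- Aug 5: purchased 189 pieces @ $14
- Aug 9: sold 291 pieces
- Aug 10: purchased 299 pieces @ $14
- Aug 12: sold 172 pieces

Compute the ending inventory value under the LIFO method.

Aug 9, 291 sold [LIFO — newest first]: 189 @ $14 + 102 @ $12 = $3,870
Aug 12, 172 sold [LIFO — newest first]: 172 @ $14 = $2,408
Total COGS = $3,870 + $2,408 = $6,278
Ending inventory: 58 @ $12 + 127 @ $14 = $2,474
Check: goods available $8,752 = COGS $6,278 + ending $2,474

Ending inventory = $2,474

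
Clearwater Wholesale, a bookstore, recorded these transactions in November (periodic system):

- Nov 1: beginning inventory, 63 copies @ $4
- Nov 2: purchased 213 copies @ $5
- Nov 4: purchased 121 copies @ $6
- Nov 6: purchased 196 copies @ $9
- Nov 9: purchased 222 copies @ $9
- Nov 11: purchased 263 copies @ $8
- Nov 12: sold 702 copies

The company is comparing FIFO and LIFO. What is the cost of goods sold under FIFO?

COGS = $4,788

FIFO COGS: 63 @ $4 + 213 @ $5 + 121 @ $6 + 196 @ $9 + 109 @ $9 = $4,788
LIFO COGS: 263 @ $8 + 222 @ $9 + 196 @ $9 + 21 @ $6 = $5,992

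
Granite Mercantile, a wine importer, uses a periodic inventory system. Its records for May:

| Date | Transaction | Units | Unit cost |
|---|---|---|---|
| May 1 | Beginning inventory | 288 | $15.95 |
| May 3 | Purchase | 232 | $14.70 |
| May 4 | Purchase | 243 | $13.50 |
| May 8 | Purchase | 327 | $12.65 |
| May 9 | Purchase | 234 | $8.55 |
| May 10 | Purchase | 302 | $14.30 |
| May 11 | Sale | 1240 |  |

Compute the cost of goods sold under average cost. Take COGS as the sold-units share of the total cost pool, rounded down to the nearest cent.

COGS = $16,579.35

May 11, sell 1240: 1240/1626 × $21,740.35 → $16,579.35
Ending inventory (cost pool remaining) = $5,161.00
Check: goods available $21,740.35 = COGS $16,579.35 + ending $5,161.00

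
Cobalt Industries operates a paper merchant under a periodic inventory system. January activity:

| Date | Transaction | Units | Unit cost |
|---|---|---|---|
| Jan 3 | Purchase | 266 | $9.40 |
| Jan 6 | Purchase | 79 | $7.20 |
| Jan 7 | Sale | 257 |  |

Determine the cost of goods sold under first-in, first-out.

Jan 7, 257 sold [FIFO — oldest first]: 257 @ $9.40 = $2,415.80
Ending inventory: 9 @ $9.40 + 79 @ $7.20 = $653.40

COGS = $2,415.80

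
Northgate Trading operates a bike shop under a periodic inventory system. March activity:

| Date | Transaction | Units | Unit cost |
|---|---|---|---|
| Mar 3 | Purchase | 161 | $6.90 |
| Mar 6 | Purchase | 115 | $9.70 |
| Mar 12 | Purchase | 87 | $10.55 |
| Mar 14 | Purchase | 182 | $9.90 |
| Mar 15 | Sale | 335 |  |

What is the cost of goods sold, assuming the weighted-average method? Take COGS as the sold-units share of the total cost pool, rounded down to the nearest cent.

COGS = $3,040.23

Mar 15, sell 335: 335/545 × $4,946.05 → $3,040.23
Ending inventory (cost pool remaining) = $1,905.82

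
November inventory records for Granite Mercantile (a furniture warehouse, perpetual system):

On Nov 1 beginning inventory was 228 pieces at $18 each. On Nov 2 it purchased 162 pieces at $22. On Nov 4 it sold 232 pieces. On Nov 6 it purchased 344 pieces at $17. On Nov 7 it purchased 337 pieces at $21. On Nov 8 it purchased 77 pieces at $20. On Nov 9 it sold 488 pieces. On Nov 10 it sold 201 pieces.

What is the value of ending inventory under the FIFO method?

Nov 4, 232 sold [FIFO — oldest first]: 228 @ $18 + 4 @ $22 = $4,192
Nov 9, 488 sold [FIFO — oldest first]: 158 @ $22 + 330 @ $17 = $9,086
Nov 10, 201 sold [FIFO — oldest first]: 14 @ $17 + 187 @ $21 = $4,165
Total COGS = $4,192 + $9,086 + $4,165 = $17,443
Ending inventory: 150 @ $21 + 77 @ $20 = $4,690
Check: goods available $22,133 = COGS $17,443 + ending $4,690

Ending inventory = $4,690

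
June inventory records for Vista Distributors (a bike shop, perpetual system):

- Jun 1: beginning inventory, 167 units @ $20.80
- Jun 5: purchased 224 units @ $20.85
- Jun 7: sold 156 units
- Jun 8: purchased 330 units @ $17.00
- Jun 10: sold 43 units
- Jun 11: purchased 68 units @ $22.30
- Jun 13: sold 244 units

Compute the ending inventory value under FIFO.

Ending inventory = $6,242.40

Jun 7, 156 sold [FIFO — oldest first]: 156 @ $20.80 = $3,244.80
Jun 10, 43 sold [FIFO — oldest first]: 11 @ $20.80 + 32 @ $20.85 = $896.00
Jun 13, 244 sold [FIFO — oldest first]: 192 @ $20.85 + 52 @ $17.00 = $4,887.20
Total COGS = $3,244.80 + $896.00 + $4,887.20 = $9,028.00
Ending inventory: 278 @ $17.00 + 68 @ $22.30 = $6,242.40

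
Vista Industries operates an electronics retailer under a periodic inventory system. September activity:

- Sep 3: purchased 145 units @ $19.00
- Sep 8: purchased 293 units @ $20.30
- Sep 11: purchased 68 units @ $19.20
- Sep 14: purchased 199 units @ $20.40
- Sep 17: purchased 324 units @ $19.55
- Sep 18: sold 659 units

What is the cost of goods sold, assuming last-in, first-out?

Sep 18, 659 sold [LIFO — newest first]: 324 @ $19.55 + 199 @ $20.40 + 68 @ $19.20 + 68 @ $20.30 = $13,079.80
Ending inventory: 145 @ $19.00 + 225 @ $20.30 = $7,322.50
Check: goods available $20,402.30 = COGS $13,079.80 + ending $7,322.50

COGS = $13,079.80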